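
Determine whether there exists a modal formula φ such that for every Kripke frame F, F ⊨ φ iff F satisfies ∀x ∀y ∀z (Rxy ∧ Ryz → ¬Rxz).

Modal frame validity is preserved under surjective bounded morphisms.
The 3-cycle (worlds w0,w1,w2 with w0→w1→w2→w0) is intransitive. Mapping every world to a single reflexive point • is a surjective bounded morphism; the reflexive point is not intransitive (R••∧R•• but R••).
So no modal formula (or set of formulas) defines exactly the intransitive frames.

Not modally definable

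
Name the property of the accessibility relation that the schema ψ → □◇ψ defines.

Symmetry

Suppose ψ→□◇ψ is valid. Take Rxy and set V(ψ)={x}. Then ψ at x, so □◇ψ at x, so ◇ψ at y, so some z with Ryz has ψ; z=x, i.e. Ryx.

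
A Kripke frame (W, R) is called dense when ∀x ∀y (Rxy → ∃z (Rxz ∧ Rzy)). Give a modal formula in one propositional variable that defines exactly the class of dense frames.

□□s → □s

The condition is density. The C4 schema □□s → □s defines it.
Suppose □□s→□s is valid. Take Rxy and set V(s)={w : xR²w}. Then □□s at x, so □s at x, so s at y, i.e. ∃z(Rxz∧Rzy).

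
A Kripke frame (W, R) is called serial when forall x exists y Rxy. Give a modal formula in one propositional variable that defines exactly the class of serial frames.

This is seriality; the standard corresponding axiom is D: □q → ◇q.

□q → ◇q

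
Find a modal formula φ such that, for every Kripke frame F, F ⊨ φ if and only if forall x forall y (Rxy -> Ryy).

□(□p → p)

The condition is shift-reflexivity. The T□ schema □(□p → p) defines it.
Suppose □(□p→p) is valid. Take Rxy and set V(p)={w : Ryw}. Then at y, □p holds; since □(□p→p) at x, □p→p at y, so p at y, i.e. Ryy.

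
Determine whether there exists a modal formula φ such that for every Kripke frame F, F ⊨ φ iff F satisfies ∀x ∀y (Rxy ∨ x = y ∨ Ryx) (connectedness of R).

No — not modally definable

Any modally definable frame class is closed under disjoint unions.
Take 2 disjoint single-world reflexive frames: each is trivially connected, but their disjoint union has 2 worlds with no edge between distinct components, so it is not connected.
Hence connectedness of R is not modally definable.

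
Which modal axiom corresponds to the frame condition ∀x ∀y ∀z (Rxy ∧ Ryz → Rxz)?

□s → □□s

This is transitivity; the standard corresponding axiom is 4: □s → □□s.
Suppose □s→□□s is valid. Take Rxy, Ryz and set V(s)={w : Rxw}. Then □s at x, so □□s at x, so □s at y, so s at z, i.e. Rxz.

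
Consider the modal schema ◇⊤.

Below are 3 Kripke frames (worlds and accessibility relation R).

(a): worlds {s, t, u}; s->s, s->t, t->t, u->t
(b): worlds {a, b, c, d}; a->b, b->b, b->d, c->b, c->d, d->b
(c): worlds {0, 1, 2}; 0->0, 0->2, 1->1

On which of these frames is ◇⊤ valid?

Frame correspondent (Sahlqvist): ∀x ∃y Rxy — i.e. seriality.
(a): condition met.
(b): condition met.
(c): fails — world 2 has no successor.

(a), (b)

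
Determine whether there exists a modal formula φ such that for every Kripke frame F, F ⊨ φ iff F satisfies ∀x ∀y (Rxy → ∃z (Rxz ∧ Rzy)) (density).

Yes, by □□q → □q

Yes: it is density, defined by the C4 schema □□q → □q.
Suppose □□q→□q is valid. Take Rxy and set V(q)={w : xR²w}. Then □□q at x, so □q at x, so q at y, i.e. ∃z(Rxz∧Rzy).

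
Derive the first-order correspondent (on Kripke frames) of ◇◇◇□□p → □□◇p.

∀x ∀y ∀z ((xR³y ∧ xR²z) → ∃w (yR²w ∧ zRw))

This is a Sahlqvist (Geach-type) schema ◇^3□^2p → □^2◇^1p.
First-order correspondent: ∀x ∀y ∀z ((xR³y ∧ xR²z) → ∃w (yR²w ∧ zRw)).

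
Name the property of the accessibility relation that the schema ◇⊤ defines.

seriality: ∀x ∃y Rxy

◇⊤ holds at w iff w has a successor, so frame-validity of ◇⊤ is exactly seriality. Equivalently via □r → ◇r:
Suppose □r→◇r is valid. At any x set V(r)=W. Then □r at x, so ◇r at x, so x has a successor.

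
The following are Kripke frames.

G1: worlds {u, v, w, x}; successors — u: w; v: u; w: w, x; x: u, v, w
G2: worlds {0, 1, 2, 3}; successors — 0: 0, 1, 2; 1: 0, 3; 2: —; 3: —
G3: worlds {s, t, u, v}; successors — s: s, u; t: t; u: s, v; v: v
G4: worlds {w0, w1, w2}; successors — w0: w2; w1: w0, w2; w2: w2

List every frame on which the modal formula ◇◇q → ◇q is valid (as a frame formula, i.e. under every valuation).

The schema corresponds to transitivity: ∀x ∀y ∀z (Rxy ∧ Ryz → Rxz).
G1: fails — Rxw and Rwx but not Rxx.
G2: fails — R10 and R02 but not R12.
G3: fails — Rus and Rsu but not Ruu.
G4: condition met.
Valid on: G4.

G4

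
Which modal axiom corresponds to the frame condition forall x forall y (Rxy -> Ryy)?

The condition is shift-reflexivity. The T□ schema □(□ψ → ψ) defines it.

□(□ψ → ψ)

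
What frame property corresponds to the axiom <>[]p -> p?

Replacing p by ¬p and contraposing gives the equivalent schema p → □◇p.
Suppose p→□◇p is valid. Take Rxy and set V(p)={x}. Then p at x, so □◇p at x, so ◇p at y, so some z with Ryz has p; z=x, i.e. Ryx.
The converse is a direct semantic check.
Frame condition: forall x forall y (Rxy -> Ryx).

symmetry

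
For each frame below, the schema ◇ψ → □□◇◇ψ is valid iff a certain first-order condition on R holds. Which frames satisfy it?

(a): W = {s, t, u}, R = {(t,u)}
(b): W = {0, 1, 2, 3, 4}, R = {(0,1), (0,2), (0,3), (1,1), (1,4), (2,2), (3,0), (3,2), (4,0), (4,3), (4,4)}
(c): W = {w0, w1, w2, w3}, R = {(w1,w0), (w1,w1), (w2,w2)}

Frame correspondent (Sahlqvist): ∀x ∀y ∀z ((xRy ∧ xR²z) → ∃w (y = w ∧ zR²w)) — i.e. a generalized confluence (Geach) condition.
(a): ✓.
(b): fails — 0R1, 0R²2 but no w with 1=w and 2R²w.
(c): fails — w1Rw0, w1R²w0 but no w with w0=w and w0R²w.

(a)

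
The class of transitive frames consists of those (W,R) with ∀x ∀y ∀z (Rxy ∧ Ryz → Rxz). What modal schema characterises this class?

□s → □□s

A defining formula is □s → □□s (the 4 axiom).
Suppose □s→□□s is valid. Take Rxy, Ryz and set V(s)={w : Rxw}. Then □s at x, so □□s at x, so □s at y, so s at z, i.e. Rxz.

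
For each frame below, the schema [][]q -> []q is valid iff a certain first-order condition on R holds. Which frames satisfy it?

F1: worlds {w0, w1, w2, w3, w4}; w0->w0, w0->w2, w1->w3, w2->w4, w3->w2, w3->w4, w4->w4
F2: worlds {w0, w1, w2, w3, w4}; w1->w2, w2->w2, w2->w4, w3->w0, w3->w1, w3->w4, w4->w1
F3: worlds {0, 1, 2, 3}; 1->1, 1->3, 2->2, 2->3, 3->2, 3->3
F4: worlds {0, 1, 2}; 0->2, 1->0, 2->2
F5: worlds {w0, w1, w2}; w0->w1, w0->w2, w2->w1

F3

Frame correspondent (Sahlqvist): forall x forall y (Rxy -> exists z (Rxz & Rzy)) — i.e. density.
F1: fails — Rw3w2 but no z with Rw3z and Rzw2.
F2: fails — Rw3w0 but no z with Rw3z and Rzw0.
F3: holds.
F4: fails — R10 but no z with R1z and Rz0.
F5: fails — Rw2w1 but no z with Rw2z and Rzw1.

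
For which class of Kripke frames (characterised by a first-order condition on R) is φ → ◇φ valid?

This is frame-equivalent to □φ → φ (substitute ¬φ for φ and contrapose).
Suppose □φ→φ is valid. At any x set V(φ)={w : Rxw}. Then □φ holds at x, so φ holds at x, i.e. Rxx.

Reflexivity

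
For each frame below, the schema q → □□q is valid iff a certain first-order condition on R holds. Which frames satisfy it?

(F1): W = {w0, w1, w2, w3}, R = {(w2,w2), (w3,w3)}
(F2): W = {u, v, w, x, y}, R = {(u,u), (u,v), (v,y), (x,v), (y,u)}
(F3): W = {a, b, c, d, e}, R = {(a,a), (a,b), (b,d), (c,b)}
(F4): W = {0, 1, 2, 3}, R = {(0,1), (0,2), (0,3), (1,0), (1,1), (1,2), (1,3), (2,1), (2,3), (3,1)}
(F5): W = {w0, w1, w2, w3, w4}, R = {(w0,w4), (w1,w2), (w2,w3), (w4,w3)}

Frame correspondent (Sahlqvist): ∀x ∀z (xR²z → ∃w (x = w ∧ z = w)) — i.e. a generalized confluence (Geach) condition.
(F1): holds.
(F2): fails — uR²v but u ≠ v.
(F3): fails — aR²b but a ≠ b.
(F4): fails — 0R²1 but 0 ≠ 1.
(F5): fails — w0R²w3 but w0 ≠ w3.

(F1)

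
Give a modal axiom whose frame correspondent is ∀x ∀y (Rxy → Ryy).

□(□p → p)

The condition is shift-reflexivity. The T□ schema □(□p → p) defines it.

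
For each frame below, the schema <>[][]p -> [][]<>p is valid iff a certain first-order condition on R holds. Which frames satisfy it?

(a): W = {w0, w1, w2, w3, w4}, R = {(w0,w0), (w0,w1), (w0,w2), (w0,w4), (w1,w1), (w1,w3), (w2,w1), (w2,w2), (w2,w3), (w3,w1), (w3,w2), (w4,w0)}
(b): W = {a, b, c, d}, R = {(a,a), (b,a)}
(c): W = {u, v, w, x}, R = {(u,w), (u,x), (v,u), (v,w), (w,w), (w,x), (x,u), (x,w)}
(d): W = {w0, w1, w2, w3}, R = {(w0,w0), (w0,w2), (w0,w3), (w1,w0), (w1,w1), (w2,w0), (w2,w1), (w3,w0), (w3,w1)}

(b), (c), (d)

This is the axiom for a generalized confluence (Geach) condition; its first-order frame correspondent is forall x forall y forall z ((xRy & x R^2 z) -> exists w (y R^2 w & zRw)).
(a): fails — w0Rw1, w0R²w4 but no w with w1R²w and w4Rw.
(b): ✓.
(c): ✓.
(d): ✓.
Valid on: (b), (c), (d).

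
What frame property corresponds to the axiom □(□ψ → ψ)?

shift-reflexivity: ∀x ∀y (Rxy → Ryy)

This is the T□ axiom.
Its frame correspondent is shift-reflexivity — ∀x ∀y (Rxy → Ryy).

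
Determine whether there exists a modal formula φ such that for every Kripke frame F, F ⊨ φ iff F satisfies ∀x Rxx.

Definable; □q → q defines it

The condition is reflexivity. A defining modal formula is □q → q.
Suppose □q→q is valid. At any x set V(q)={w : Rxw}. Then □q holds at x, so q holds at x, i.e. Rxx.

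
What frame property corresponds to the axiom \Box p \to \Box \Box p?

This is the 4 axiom.
Its frame correspondent is transitivity — \forall x \forall y \forall z (Rxy \wedge Ryz \to Rxz).

Transitivity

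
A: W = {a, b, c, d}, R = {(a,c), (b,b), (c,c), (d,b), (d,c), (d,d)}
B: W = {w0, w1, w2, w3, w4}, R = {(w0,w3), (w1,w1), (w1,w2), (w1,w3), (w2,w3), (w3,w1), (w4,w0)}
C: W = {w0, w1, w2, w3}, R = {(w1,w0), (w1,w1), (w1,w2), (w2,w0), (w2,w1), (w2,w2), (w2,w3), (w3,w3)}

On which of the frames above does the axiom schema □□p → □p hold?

A, C

Frame correspondent (Sahlqvist): ∀x ∀y (Rxy → ∃z (Rxz ∧ Rzy)) — i.e. density.
A: holds.
B: fails — Rw4w0 but no z with Rw4z and Rzw0.
C: holds.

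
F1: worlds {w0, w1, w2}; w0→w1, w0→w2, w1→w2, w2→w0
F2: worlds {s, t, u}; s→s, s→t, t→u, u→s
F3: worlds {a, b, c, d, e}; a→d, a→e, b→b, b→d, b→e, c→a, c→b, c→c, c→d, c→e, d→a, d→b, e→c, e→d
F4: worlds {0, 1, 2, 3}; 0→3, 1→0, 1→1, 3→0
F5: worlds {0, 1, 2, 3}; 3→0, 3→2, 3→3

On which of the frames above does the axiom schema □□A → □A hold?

F5

Frame correspondent (Sahlqvist): ∀x ∀y (Rxy → ∃z (Rxz ∧ Rzy)) — i.e. density.
F1: fails — Rw1w2 but no z with Rw1z and Rzw2.
F2: fails — Rtu but no z with Rtz and Rzu.
F3: fails — Rae but no z with Raz and Rze.
F4: fails — R30 but no z with R3z and Rz0.
F5: ✓.
Valid on: F5.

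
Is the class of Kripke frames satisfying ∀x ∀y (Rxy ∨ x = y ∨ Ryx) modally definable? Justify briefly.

Any modally definable frame class is closed under disjoint unions.
Take 3 disjoint single-world reflexive frames: each is trivially connected, but their disjoint union has 3 worlds with no edge between distinct components, so it is not connected.
So no modal formula (or set of formulas) defines exactly the connected frames.

No — not modally definable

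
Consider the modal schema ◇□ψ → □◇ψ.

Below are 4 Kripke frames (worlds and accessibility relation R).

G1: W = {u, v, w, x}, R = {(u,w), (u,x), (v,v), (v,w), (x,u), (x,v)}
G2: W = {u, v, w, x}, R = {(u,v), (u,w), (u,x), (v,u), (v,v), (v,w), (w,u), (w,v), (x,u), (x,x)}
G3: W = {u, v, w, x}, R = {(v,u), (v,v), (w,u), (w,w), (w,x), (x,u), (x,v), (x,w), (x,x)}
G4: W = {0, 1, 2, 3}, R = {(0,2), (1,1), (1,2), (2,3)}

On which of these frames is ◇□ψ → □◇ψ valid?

The schema corresponds to convergence: ∀x ∀y ∀z (Rxy ∧ Rxz → ∃w (Ryw ∧ Rzw)).
G1: fails — Ruw and Ruw but w and w have no common successor.
G2: holds.
G3: fails — Rvv and Rvu but v and u have no common successor.
G4: fails — R12 and R11 but 2 and 1 have no common successor.
Valid on: G2.

G2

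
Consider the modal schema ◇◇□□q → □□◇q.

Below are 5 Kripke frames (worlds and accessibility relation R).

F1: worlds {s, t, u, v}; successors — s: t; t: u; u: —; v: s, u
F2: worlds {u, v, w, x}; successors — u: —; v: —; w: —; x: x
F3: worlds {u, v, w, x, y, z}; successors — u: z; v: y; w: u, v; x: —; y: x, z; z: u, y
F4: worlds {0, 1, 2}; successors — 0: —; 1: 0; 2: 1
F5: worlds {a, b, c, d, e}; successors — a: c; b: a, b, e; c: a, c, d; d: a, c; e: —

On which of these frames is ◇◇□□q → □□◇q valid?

The schema corresponds to a generalized confluence (Geach) condition: ∀x ∀y ∀z ((xR²y ∧ xR²z) → ∃w (yR²w ∧ zRw)).
F1: fails — sR²u, sR²u but no w with uR²w and uRw.
F2: ✓.
F3: fails — uR²u, uR²u but no t with uR²t and uRt.
F4: fails — 2R²0, 2R²0 but no w with 0R²w and 0Rw.
F5: fails — bR²a, bR²e but no w with aR²w and eRw.

F2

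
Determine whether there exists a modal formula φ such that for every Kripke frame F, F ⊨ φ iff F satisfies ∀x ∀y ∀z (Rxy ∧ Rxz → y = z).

This is a Sahlqvist condition; the CD axiom ◇r → □r defines it.

Yes — defined by ◇r → □r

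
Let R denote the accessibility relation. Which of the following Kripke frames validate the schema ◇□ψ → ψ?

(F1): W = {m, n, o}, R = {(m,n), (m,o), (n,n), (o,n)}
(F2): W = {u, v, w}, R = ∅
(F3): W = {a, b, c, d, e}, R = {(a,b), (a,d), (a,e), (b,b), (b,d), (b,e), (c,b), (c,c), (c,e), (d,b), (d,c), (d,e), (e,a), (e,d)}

The schema corresponds to symmetry: ∀x ∀y (Rxy → Ryx).
(F1): fails — Ron but not Rno.
(F2): ✓.
(F3): fails — Rdc but not Rcd.

(F2)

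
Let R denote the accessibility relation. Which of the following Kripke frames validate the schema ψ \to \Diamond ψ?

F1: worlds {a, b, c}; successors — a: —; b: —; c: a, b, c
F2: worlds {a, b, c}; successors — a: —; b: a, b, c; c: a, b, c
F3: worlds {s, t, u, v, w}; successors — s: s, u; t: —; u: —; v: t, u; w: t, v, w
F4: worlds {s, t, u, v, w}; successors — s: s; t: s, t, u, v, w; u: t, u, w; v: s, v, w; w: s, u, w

The schema corresponds to reflexivity: \forall x Rxx.
F1: fails — world a does not see itself.
F2: fails — world a does not see itself.
F3: fails — world t does not see itself.
F4: holds.
Valid on: F4.

F4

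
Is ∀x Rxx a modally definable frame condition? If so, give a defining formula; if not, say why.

This is a Sahlqvist condition; the T axiom □r → r defines it.
Suppose □r→r is valid. At any x set V(r)={w : Rxw}. Then □r holds at x, so r holds at x, i.e. Rxx.

Definable; □r → r defines it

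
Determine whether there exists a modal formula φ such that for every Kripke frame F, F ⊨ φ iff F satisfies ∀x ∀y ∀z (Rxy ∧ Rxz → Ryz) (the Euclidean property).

Yes — defined by ◇r → □◇r

The condition is the Euclidean property. A defining modal formula is ◇r → □◇r.
Suppose ◇r→□◇r is valid. Take Rxy, Rxz and set V(r)={y}. Then ◇r at x, so □◇r at x, so ◇r at z, so some w with Rzw has r; w=y, i.e. Rzy. By symmetry of the argument, Ryz.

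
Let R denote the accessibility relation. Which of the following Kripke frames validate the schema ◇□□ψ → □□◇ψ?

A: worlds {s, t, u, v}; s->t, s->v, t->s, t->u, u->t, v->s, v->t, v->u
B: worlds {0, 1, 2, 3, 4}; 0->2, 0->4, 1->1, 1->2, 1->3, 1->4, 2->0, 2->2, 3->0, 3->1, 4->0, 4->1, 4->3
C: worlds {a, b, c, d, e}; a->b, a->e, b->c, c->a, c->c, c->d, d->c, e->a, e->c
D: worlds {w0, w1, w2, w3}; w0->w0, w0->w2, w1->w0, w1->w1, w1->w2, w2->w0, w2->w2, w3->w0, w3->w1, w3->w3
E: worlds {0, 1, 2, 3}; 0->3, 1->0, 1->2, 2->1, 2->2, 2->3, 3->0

B, D

The schema corresponds to a generalized confluence (Geach) condition: ∀x ∀y ∀z ((xRy ∧ xR²z) → ∃w (yR²w ∧ zRw)).
A: fails — sRt, sR²t but no w with tR²w and tRw.
B: holds.
C: fails — aRb, aR²a but no w with bR²w and aRw.
D: holds.
E: fails — 1R0, 1R²2 but no w with 0R²w and 2Rw.
Valid on: B, D.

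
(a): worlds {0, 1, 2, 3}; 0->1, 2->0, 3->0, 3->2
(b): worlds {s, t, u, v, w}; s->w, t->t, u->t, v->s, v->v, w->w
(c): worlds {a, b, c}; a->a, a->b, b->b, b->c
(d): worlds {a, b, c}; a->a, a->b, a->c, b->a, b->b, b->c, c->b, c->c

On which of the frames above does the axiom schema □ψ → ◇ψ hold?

(b), (d)

Frame correspondent (Sahlqvist): ∀x ∃y Rxy — i.e. seriality.
(a): fails — world 1 has no successor.
(b): ✓.
(c): fails — world c has no successor.
(d): ✓.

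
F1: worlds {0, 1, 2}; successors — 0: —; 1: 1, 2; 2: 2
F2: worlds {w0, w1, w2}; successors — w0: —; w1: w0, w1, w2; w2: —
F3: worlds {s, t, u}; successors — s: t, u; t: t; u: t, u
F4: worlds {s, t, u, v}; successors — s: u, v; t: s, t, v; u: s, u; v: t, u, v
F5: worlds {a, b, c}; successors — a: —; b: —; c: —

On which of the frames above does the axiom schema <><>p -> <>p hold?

Frame correspondent (Sahlqvist): forall x forall y forall z (Rxy & Ryz -> Rxz) — i.e. transitivity.
F1: ✓.
F2: ✓.
F3: ✓.
F4: fails — Rtv and Rvu but not Rtu.
F5: ✓.
Valid on: F1, F2, F3, F5.

F1, F2, F3, F5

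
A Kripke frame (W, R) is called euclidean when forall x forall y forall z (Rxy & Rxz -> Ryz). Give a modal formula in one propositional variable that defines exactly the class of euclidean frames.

◇ψ → □◇ψ

A defining formula is ◇ψ → □◇ψ (the 5 axiom).
Suppose ◇ψ→□◇ψ is valid. Take Rxy, Rxz and set V(ψ)={y}. Then ◇ψ at x, so □◇ψ at x, so ◇ψ at z, so some w with Rzw has ψ; w=y, i.e. Rzy. By symmetry of the argument, Ryz.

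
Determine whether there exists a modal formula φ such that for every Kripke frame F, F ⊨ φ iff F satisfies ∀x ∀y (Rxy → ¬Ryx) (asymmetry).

Any modally definable frame class is closed under surjective bounded morphisms.
The 3-cycle (worlds 0,1,2 with 0→1→2→0) is asymmetric. Mapping every world to a single reflexive point • is a surjective bounded morphism, and the reflexive point is not asymmetric (R•• but asymmetry requires ¬R••).
Hence asymmetry is not modally definable.

Not modally definable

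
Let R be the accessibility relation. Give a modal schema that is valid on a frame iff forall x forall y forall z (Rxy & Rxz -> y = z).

A defining formula is ◇p → □p (the CD axiom).
Suppose ◇p→□p is valid. Take Rxy, Rxz and set V(p)={y}. Then ◇p at x, so □p at x, so p at z, i.e. z=y.

◇p → □p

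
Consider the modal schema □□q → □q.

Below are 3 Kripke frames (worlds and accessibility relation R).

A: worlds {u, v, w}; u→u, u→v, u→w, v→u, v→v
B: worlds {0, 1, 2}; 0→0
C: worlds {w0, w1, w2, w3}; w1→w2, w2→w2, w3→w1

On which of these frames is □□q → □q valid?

A, B

The schema corresponds to density: ∀x ∀y (Rxy → ∃z (Rxz ∧ Rzy)).
A: condition met.
B: condition met.
C: fails — Rw3w1 but no z with Rw3z and Rzw1.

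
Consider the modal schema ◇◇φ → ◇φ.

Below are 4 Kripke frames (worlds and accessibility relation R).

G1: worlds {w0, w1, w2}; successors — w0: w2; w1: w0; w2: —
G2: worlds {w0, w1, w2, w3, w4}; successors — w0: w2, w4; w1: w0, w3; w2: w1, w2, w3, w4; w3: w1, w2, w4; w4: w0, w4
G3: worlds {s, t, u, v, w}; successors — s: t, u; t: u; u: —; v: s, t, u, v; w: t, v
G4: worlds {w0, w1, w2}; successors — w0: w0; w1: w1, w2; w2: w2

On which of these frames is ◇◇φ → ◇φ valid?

The schema corresponds to transitivity: ∀x ∀y ∀z (Rxy ∧ Ryz → Rxz).
G1: fails — Rw1w0 and Rw0w2 but not Rw1w2.
G2: fails — Rw1w0 and Rw0w4 but not Rw1w4.
G3: fails — Rwt and Rtu but not Rwu.
G4: condition met.

G4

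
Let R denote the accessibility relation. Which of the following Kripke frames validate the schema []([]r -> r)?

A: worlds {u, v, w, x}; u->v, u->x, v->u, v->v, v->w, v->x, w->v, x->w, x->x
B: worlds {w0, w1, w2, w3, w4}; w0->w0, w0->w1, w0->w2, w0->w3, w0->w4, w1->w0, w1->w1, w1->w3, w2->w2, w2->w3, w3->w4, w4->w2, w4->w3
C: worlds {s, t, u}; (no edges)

C

This is the axiom for shift-reflexivity; its first-order frame correspondent is forall x forall y (Rxy -> Ryy).
A: fails — Rxw but not Rww.
B: fails — Rw0w4 but not Rw4w4.
C: holds.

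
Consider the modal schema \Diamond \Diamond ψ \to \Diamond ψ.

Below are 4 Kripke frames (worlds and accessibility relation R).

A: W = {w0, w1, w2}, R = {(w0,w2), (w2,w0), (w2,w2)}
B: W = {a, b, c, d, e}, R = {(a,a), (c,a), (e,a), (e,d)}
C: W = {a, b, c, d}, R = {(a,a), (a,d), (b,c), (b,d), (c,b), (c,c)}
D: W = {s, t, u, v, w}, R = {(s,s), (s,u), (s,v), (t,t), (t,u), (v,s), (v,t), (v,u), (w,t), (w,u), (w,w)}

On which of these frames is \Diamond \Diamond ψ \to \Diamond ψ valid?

Frame correspondent (Sahlqvist): \forall x \forall y \forall z (Rxy \wedge Ryz \to Rxz) — i.e. transitivity.
A: fails — Rw0w2 and Rw2w0 but not Rw0w0.
B: condition met.
C: fails — Rbc and Rcb but not Rbb.
D: fails — Rvs and Rsv but not Rvv.
Valid on: B.

B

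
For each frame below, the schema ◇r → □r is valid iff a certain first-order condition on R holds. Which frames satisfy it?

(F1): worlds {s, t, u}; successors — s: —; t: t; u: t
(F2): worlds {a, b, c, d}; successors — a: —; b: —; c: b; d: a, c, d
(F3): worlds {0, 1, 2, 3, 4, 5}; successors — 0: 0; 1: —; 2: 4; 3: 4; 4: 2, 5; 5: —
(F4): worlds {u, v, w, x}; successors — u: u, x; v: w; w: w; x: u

(F1)

The schema corresponds to partial functionality: ∀x ∀y ∀z (Rxy ∧ Rxz → y = z).
(F1): condition met.
(F2): fails — d sees both a and c.
(F3): fails — 4 sees both 2 and 5.
(F4): fails — u sees both u and x.
Valid on: (F1).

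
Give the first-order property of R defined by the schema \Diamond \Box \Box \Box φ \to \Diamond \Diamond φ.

\forall x \forall y (xRy \to \exists w (y R^3 w \wedge x R^2 w))

This is a Sahlqvist (Geach-type) schema ◇^1□^3φ → □^0◇^2φ.
Minimal-valuation argument: fix x; take any y with xR^1y and any z with xR^0z. Set V(φ) to the set of worlds R-reachable from y in exactly 3 steps. Then □^3φ holds at y, so the antecedent holds at x; validity forces ◇^2φ at z, giving a w with zR^2w and yR^3w.
First-order correspondent: \forall x \forall y (xRy \to \exists w (y R^3 w \wedge x R^2 w)).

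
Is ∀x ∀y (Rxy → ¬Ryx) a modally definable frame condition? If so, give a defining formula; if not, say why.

Not modally definable

Any modally definable frame class is closed under surjective bounded morphisms.
The 5-cycle (worlds s,t,u,v,w with s→t→u→v→w→s) is asymmetric. Mapping every world to a single reflexive point • is a surjective bounded morphism, and the reflexive point is not asymmetric (R•• but asymmetry requires ¬R••).
So no modal formula (or set of formulas) defines exactly the asymmetric frames.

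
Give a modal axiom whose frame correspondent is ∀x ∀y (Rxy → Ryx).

s → □◇s

This is symmetry; the standard corresponding axiom is B: s → □◇s.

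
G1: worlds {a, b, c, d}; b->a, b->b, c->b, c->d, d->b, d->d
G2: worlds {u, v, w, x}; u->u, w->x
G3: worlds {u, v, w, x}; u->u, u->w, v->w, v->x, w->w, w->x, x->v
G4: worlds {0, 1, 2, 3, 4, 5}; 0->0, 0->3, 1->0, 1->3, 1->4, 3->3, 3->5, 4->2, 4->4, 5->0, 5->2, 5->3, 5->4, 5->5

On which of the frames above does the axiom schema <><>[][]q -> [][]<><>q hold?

G2, G3

This is the axiom for a generalized confluence (Geach) condition; its first-order frame correspondent is forall x forall y forall z ((x R^2 y & x R^2 z) -> exists w (y R^2 w & z R^2 w)).
G1: fails — bR²a, bR²a but no w with aR²w and aR²w.
G2: satisfies the condition.
G3: satisfies the condition.
G4: fails — 1R²0, 1R²2 but no w with 0R²w and 2R²w.
Valid on: G2, G3.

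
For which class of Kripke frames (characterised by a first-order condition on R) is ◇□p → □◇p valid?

convergence

Suppose ◇□p→□◇p is valid. Take Rxy, Rxz and set V(p)={w : Ryw}. Then □p at y so ◇□p at x, so □◇p at x, so ◇p at z, giving w with Rzw and Ryw.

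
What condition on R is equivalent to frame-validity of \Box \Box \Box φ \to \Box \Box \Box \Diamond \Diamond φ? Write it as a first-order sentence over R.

\forall x \forall z (x R^3 z \to \exists w (x R^3 w \wedge z R^2 w))

This is a Sahlqvist (Geach-type) schema ◇^0□^3φ → □^3◇^2φ.
Minimal-valuation argument: fix x; take any y with xR^0y and any z with xR^3z. Set V(φ) to the set of worlds R-reachable from y in exactly 3 steps. Then □^3φ holds at y, so the antecedent holds at x; validity forces ◇^2φ at z, giving a w with zR^2w and yR^3w.
First-order correspondent: \forall x \forall z (x R^3 z \to \exists w (x R^3 w \wedge z R^2 w)).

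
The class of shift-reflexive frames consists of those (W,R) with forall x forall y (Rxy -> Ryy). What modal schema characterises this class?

This is shift-reflexivity; the standard corresponding axiom is T□: □(□q → q).
Suppose □(□q→q) is valid. Take Rxy and set V(q)={w : Ryw}. Then at y, □q holds; since □(□q→q) at x, □q→q at y, so q at y, i.e. Ryy.

□(□q → q)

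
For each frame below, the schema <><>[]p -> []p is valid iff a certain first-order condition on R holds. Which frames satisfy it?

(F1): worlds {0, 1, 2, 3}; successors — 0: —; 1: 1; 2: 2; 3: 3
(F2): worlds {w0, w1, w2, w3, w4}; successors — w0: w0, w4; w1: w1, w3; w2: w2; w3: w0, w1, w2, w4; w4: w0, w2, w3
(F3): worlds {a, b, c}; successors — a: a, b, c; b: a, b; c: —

(F1)

This is the axiom for a generalized confluence (Geach) condition; its first-order frame correspondent is forall x forall y forall z ((x R^2 y & xRz) -> exists w (yRw & z = w)).
(F1): holds.
(F2): fails — w0R²w2, w0Rw0 but no w with w2Rw and w0=w.
(F3): fails — aR²b, aRc but no w with bRw and c=w.
Valid on: (F1).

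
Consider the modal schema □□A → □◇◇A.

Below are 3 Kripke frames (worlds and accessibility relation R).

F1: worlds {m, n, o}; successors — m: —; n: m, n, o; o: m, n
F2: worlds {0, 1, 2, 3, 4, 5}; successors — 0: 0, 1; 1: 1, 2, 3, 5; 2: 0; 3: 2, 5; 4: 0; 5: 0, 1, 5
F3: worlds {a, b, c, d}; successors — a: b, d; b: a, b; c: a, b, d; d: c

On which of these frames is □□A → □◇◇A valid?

This is the axiom for a generalized confluence (Geach) condition; its first-order frame correspondent is ∀x ∀z (xRz → ∃w (xR²w ∧ zR²w)).
F1: fails — nRm but no w with nR²w and mR²w.
F2: holds.
F3: holds.
Valid on: F2, F3.

F2, F3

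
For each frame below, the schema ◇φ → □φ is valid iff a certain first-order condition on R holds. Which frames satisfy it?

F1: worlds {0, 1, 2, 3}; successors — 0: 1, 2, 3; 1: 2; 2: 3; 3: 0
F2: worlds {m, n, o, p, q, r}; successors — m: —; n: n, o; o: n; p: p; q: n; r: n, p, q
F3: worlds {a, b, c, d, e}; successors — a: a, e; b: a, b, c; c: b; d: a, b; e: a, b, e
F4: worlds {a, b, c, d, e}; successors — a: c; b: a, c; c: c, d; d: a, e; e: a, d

The schema corresponds to partial functionality: ∀x ∀y ∀z (Rxy ∧ Rxz → y = z).
F1: fails — 0 sees both 1 and 2.
F2: fails — n sees both n and o.
F3: fails — a sees both a and e.
F4: fails — b sees both a and c.

none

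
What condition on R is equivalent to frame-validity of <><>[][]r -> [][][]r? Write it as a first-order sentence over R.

This is a Sahlqvist (Geach-type) schema ◇^2□^2r → □^3◇^0r.
Minimal-valuation argument: fix x; take any y with xR^2y and any z with xR^3z. Set V(r) to the set of worlds R-reachable from y in exactly 2 steps. Then □^2r holds at y, so the antecedent holds at x; validity forces ◇^0r at z, giving a w with zR^0w and yR^2w.
First-order correspondent: forall x forall y forall z ((x R^2 y & x R^3 z) -> exists w (y R^2 w & z = w)).

forall x forall y forall z ((x R^2 y & x R^3 z) -> exists w (y R^2 w & z = w))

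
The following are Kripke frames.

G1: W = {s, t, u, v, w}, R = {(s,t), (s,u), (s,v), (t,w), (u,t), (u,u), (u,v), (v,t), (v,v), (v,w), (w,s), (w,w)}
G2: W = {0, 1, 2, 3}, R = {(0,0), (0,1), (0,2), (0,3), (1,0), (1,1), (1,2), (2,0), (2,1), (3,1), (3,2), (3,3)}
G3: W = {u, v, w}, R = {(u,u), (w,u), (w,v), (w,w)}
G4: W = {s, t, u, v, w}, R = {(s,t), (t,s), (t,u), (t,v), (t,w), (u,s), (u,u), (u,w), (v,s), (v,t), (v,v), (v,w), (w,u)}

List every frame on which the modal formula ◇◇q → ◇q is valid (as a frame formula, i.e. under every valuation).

This is the axiom for transitivity; its first-order frame correspondent is ∀x ∀y ∀z (Rxy ∧ Ryz → Rxz).
G1: fails — Ruv and Rvw but not Ruw.
G2: fails — R10 and R03 but not R13.
G3: condition met.
G4: fails — Rtv and Rvt but not Rtt.

G3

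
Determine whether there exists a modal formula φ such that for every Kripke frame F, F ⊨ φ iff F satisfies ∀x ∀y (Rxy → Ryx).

Definable; p → □◇p defines it

The condition is symmetry. A defining modal formula is p → □◇p.
Suppose p→□◇p is valid. Take Rxy and set V(p)={x}. Then p at x, so □◇p at x, so ◇p at y, so some z with Ryz has p; z=x, i.e. Ryx.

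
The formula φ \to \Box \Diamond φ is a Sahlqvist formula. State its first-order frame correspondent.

symmetry: \forall x \forall y (Rxy \to Ryx)

This schema is the B axiom.
Its frame correspondent is symmetry — \forall x \forall y (Rxy \to Ryx).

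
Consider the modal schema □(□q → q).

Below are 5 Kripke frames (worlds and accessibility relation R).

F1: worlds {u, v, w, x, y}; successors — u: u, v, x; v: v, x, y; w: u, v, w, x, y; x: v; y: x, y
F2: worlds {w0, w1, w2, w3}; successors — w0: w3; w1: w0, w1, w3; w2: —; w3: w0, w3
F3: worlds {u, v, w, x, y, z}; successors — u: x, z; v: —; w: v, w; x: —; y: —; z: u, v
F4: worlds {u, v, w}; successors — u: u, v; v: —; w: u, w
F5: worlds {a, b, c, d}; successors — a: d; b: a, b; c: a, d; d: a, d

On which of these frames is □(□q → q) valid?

none

The schema corresponds to shift-reflexivity: ∀x ∀y (Rxy → Ryy).
F1: fails — Ryx but not Rxx.
F2: fails — Rw1w0 but not Rw0w0.
F3: fails — Ruz but not Rzz.
F4: fails — Ruv but not Rvv.
F5: fails — Rba but not Raa.
Valid on no frame.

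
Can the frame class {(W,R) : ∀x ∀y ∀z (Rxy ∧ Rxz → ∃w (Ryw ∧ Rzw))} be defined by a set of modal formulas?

Yes: it is convergence, defined by the .2 schema ◇□p → □◇p.
Suppose ◇□p→□◇p is valid. Take Rxy, Rxz and set V(p)={w : Ryw}. Then □p at y so ◇□p at x, so □◇p at x, so ◇p at z, giving w with Rzw and Ryw.

Yes — defined by ◇□p → □◇p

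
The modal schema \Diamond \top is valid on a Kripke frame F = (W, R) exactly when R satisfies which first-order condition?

◇⊤ holds at w iff w has a successor, so frame-validity of ◇⊤ is exactly seriality. Equivalently via □q → ◇q:
Suppose □q→◇q is valid. At any x set V(q)=W. Then □q at x, so ◇q at x, so x has a successor.

seriality: \forall x \exists y Rxy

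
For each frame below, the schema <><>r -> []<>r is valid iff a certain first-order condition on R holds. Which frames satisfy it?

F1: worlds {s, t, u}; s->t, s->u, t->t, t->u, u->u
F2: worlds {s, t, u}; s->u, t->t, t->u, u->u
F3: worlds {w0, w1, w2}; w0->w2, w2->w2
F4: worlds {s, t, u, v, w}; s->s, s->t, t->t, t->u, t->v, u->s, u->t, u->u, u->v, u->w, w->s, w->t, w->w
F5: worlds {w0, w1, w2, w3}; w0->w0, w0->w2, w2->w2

F3

The schema corresponds to a generalized confluence (Geach) condition: forall x forall y forall z ((x R^2 y & xRz) -> exists w (y = w & zRw)).
F1: fails — sR²t, sRu but no w with t=w and uRw.
F2: fails — tR²t, tRu but no w with t=w and uRw.
F3: holds.
F4: fails — sR²s, sRt but no w* with s=w* and tRw*.
F5: fails — w0R²w0, w0Rw2 but no w with w0=w and w2Rw.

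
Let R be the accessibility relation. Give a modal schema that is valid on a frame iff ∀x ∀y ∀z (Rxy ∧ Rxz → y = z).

The condition is partial functionality. The CD schema ◇ψ → □ψ defines it.
Suppose ◇ψ→□ψ is valid. Take Rxy, Rxz and set V(ψ)={y}. Then ◇ψ at x, so □ψ at x, so ψ at z, i.e. z=y.

◇ψ → □ψ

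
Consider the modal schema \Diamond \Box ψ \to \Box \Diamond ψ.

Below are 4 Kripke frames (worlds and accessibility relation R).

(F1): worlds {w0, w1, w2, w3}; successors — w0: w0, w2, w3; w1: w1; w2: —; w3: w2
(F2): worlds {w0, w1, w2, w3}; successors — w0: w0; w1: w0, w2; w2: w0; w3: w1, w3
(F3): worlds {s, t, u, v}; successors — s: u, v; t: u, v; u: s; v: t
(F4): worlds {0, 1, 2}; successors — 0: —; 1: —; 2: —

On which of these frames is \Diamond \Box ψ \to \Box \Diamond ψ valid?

(F4)

Frame correspondent (Sahlqvist): \forall x \forall y \forall z (Rxy \wedge Rxz \to \exists w (Ryw \wedge Rzw)) — i.e. convergence.
(F1): fails — Rw0w2 and Rw0w2 but w2 and w2 have no common successor.
(F2): fails — Rw3w1 and Rw3w3 but w1 and w3 have no common successor.
(F3): fails — Rsv and Rsu but v and u have no common successor.
(F4): satisfies the condition.
Valid on: (F4).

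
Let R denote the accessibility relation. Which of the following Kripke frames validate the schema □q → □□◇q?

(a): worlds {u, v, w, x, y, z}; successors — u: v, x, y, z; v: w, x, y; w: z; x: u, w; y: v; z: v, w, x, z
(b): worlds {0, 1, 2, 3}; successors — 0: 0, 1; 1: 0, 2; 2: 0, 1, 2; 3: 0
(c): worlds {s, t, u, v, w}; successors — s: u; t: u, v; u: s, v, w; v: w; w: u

This is the axiom for a generalized confluence (Geach) condition; its first-order frame correspondent is ∀x ∀z (xR²z → ∃w (xRw ∧ zRw)).
(a): fails — uR²x but no t with uRt and xRt.
(b): holds.
(c): fails — sR²v but no w* with sRw* and vRw*.

(b)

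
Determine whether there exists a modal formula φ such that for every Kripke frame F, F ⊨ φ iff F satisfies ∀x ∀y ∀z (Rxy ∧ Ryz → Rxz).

This is a Sahlqvist condition; the 4 axiom □q → □□q defines it.

Yes — defined by □q → □□q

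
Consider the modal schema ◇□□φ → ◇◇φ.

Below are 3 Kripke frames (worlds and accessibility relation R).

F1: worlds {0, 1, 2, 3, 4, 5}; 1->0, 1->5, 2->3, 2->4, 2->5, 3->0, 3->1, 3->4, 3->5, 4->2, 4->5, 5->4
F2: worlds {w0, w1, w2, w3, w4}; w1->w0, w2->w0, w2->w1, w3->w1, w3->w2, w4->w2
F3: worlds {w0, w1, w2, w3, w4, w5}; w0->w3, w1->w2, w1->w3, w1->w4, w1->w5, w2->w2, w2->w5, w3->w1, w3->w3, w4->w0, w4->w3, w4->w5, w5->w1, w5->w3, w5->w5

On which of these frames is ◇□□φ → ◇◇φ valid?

F3

Frame correspondent (Sahlqvist): ∀x ∀y (xRy → ∃w (yR²w ∧ xR²w)) — i.e. a generalized confluence (Geach) condition.
F1: fails — 1R0 but no w with 0R²w and 1R²w.
F2: fails — w1Rw0 but no w with w0R²w and w1R²w.
F3: satisfies the condition.
Valid on: F3.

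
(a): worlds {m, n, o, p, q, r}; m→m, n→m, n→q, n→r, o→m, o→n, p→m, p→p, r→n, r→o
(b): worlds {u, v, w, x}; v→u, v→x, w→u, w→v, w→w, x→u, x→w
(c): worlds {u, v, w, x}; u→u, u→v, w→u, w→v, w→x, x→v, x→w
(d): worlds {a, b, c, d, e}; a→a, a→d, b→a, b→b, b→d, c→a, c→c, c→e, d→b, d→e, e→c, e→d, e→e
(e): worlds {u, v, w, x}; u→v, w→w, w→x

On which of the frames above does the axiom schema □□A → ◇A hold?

Frame correspondent (Sahlqvist): ∀x ∃w (xR²w ∧ xRw) — i.e. a generalized confluence (Geach) condition.
(a): fails — at q but no w with qR²w and qRw.
(b): fails — at u but no t with uR²t and uRt.
(c): fails — at v but no t with vR²t and vRt.
(d): ✓.
(e): fails — at u but no t with uR²t and uRt.

(d)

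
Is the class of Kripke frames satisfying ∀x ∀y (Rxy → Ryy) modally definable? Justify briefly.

Yes, by □(□q → q)

Yes: it is shift-reflexivity, defined by the T□ schema □(□q → q).
Suppose □(□q→q) is valid. Take Rxy and set V(q)={w : Ryw}. Then at y, □q holds; since □(□q→q) at x, □q→q at y, so q at y, i.e. Ryy.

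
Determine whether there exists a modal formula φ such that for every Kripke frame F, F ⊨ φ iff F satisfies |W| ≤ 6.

Modal frame validity is preserved under disjoint unions.
Any modal formula valid on each of 7 disjoint one-world frames is valid on their disjoint union (validity is preserved under disjoint unions). Each one-world frame has |W|=1≤6, but the union has |W|=7.
Hence having at most 6 worlds is not modally definable.

Not modally definable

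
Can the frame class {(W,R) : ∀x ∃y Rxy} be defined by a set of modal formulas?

Yes — defined by □q → ◇q

This is a Sahlqvist condition; the D axiom □q → ◇q defines it.
Suppose □q→◇q is valid. At any x set V(q)=W. Then □q at x, so ◇q at x, so x has a successor.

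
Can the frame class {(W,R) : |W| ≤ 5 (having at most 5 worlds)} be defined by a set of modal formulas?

No — not modally definable

Any modally definable frame class is closed under disjoint unions.
Any modal formula valid on each of 6 disjoint one-world frames is valid on their disjoint union (validity is preserved under disjoint unions). Each one-world frame has |W|=1≤5, but the union has |W|=6.
So no modal formula (or set of formulas) defines exactly the |W|≤5 frames.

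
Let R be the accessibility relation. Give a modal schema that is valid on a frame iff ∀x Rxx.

This is reflexivity; the standard corresponding axiom is T: □q → q.
Suppose □q→q is valid. At any x set V(q)={w : Rxw}. Then □q holds at x, so q holds at x, i.e. Rxx.

□q → q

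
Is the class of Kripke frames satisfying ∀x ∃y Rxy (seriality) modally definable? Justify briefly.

The condition is seriality. A defining modal formula is □r → ◇r.
Suppose □r→◇r is valid. At any x set V(r)=W. Then □r at x, so ◇r at x, so x has a successor.

Yes, by □r → ◇r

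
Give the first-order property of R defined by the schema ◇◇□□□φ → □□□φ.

This is a Sahlqvist (Geach-type) schema ◇^2□^3φ → □^3◇^0φ.
First-order correspondent: ∀x ∀y ∀z ((xR²y ∧ xR³z) → ∃w (yR³w ∧ z = w)).

∀x ∀y ∀z ((xR²y ∧ xR³z) → ∃w (yR³w ∧ z = w))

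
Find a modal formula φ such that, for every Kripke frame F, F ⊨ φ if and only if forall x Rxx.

□s → s

This is reflexivity; the standard corresponding axiom is T: □s → s.
Suppose □s→s is valid. At any x set V(s)={w : Rxw}. Then □s holds at x, so s holds at x, i.e. Rxx.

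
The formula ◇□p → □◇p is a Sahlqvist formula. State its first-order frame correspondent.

convergence

This schema is the .2 axiom.
It corresponds to convergence: ∀x ∀y ∀z (Rxy ∧ Rxz → ∃w (Ryw ∧ Rzw)).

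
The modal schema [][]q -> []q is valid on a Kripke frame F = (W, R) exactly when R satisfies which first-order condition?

Suppose □□q→□q is valid. Take Rxy and set V(q)={w : xR²w}. Then □□q at x, so □q at x, so q at y, i.e. ∃z(Rxz∧Rzy).
Conversely, any frame satisfying forall x forall y (Rxy -> exists z (Rxz & Rzy)) validates the schema.
Frame condition: forall x forall y (Rxy -> exists z (Rxz & Rzy)).

Density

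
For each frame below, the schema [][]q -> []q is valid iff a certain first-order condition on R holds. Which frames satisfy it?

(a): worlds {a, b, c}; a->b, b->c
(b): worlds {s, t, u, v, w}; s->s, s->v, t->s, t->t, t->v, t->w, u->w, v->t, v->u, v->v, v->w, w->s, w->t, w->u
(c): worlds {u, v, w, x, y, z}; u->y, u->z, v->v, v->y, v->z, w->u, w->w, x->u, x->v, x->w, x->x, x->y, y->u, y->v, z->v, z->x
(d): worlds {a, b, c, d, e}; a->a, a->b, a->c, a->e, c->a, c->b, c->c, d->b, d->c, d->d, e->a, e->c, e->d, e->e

(d)

This is the axiom for density; its first-order frame correspondent is forall x forall y (Rxy -> exists z (Rxz & Rzy)).
(a): fails — Rab but no z with Raz and Rzb.
(b): fails — Ruw but no z with Ruz and Rzw.
(c): fails — Ruz but no t with Rut and Rtz.
(d): ✓.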